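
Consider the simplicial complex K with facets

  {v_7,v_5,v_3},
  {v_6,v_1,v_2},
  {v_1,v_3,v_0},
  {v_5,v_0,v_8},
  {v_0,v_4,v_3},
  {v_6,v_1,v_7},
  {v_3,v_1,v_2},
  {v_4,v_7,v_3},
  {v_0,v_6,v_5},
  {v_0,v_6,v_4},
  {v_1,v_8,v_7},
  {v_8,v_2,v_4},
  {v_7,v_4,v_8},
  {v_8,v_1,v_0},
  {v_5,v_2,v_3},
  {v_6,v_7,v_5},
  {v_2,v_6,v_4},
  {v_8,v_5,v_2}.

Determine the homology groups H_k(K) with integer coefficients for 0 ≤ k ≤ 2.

Order the vertices as v_0 < v_1 < v_2 < v_3 < v_4 < v_5 < v_6 < v_7 < v_8. Listing each simplex with vertices in this order, K has dimension 2 with simplices:

  0-simplices (9): [v_0], [v_1], [v_2], [v_3], [v_4], [v_5], [v_6], [v_7], [v_8]
  1-simplices (27): (27 of them)
  2-simplices (18): (18 of them)

giving chain groups C_0 ≅ Z^9, C_1 ≅ Z^27, C_2 ≅ Z^18.

∂_1: C_1 → C_0 maps an edge to its endpoints' difference, ∂[p,q] = q − p. For instance
  ∂[v_4,v_8] = [v_8] − [v_4].
This gives a 9×27 integer matrix of rank 8; reducing to Smith normal form yields diagonal entries (1,1,1,1,1,1,1,1).

The boundary map ∂_2: C_2 → C_1 maps a triangle to the signed sum of its edges. For instance
  ∂[v_5,v_6,v_7] = [v_6,v_7] − [v_5,v_7] + [v_5,v_6],
  ∂[v_2,v_4,v_6] = [v_4,v_6] − [v_2,v_6] + [v_2,v_4].
The resulting 27×18 matrix has rank 17, and its Smith normal form has invariant factors (1,1,1,1,1,1,1,1,1,1,1,1,1,1,1,1,1).

Computing H_k = (kernel of ∂_k) / (image of ∂_{k+1}):

  H_0: rank C_0 − rank ∂_1 = 9 − 8 = 1, and the invariant factors of ∂_1 are all 1, so H_0 ≅ Z.
  H_1: rank ker ∂_1 − rank ∂_2 = (27 − 8) − 17 = 2, and the invariant factors of ∂_2 are all 1, so H_1 ≅ Z^2.
  H_2: rank ker ∂_2 − rank ∂_3 = (18 − 17) − 0 = 1, and there is no ∂_3, so H_2 ≅ Z.

H_0 = Z,  H_1 = Z^2,  H_2 = Z.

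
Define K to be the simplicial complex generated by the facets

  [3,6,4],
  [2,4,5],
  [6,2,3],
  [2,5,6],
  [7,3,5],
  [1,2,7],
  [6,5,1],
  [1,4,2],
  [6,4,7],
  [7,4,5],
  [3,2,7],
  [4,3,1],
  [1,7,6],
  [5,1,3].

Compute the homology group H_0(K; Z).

We work with the vertex ordering 1 < 2 < 3 < 4 < 5 < 6 < 7. The simplices of K, each written with vertices in increasing order, are:

  0-simplices (7): [1], [2], [3], [4], [5], [6], [7]
  1-simplices (21): [1,2], [1,3], [1,4], [1,5], [1,6], [1,7], [2,3], [2,4], [2,5], [2,6], [2,7], [3,4], [3,5], [3,6], [3,7], [4,5], [4,6], [4,7], [5,6], [5,7], [6,7]
  2-simplices (14): [1,2,4], [1,2,7], [1,3,4], [1,3,5], [1,5,6], [1,6,7], [2,3,6], [2,3,7], [2,4,5], [2,5,6], [3,4,6], [3,5,7], [4,5,7], [4,6,7]

so the chain groups are C_0 ≅ Z^7, C_1 ≅ Z^21, C_2 ≅ Z^14.

∂_1: C_1 → C_0 sends each edge [p,q] (with p < q) to q − p. For instance
  ∂[2,5] = [5] − [2].
The 7×21 boundary matrix has rank 6 and Smith normal form diag(1,1,1,1,1,1).

∂_2: C_2 → C_1 sends each 2-simplex [p,q,r] to [q,r] − [p,r] + [p,q]. For instance
  ∂[1,5,6] = [5,6] − [1,6] + [1,5],
  ∂[3,5,7] = [5,7] − [3,7] + [3,5].
This gives a 21×14 integer matrix of rank 13; reducing to Smith normal form yields diagonal entries (1,1,1,1,1,1,1,1,1,1,1,1,1).

Now H_k = ker ∂_k / im ∂_{k+1}, so:

  H_0: rank C_0 − rank ∂_1 = 7 − 6 = 1, and the invariant factors of ∂_1 are all 1, so H_0 = Z.

H_0 = Z.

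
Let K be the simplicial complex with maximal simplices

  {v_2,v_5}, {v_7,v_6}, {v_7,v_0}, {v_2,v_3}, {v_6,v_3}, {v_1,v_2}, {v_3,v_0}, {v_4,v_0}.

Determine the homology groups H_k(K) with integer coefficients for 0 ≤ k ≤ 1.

H_0 ≅ Z,  H_1 ≅ Z.

Take the total order v_0 < v_1 < v_2 < v_3 < v_4 < v_5 < v_6 < v_7 on the vertex set. Then K (dimension 1) consists of the simplices:

  0-simplices (8): [v_0], [v_1], [v_2], [v_3], [v_4], [v_5], [v_6], [v_7]
  1-simplices (8): [v_0,v_3], [v_0,v_4], [v_0,v_7], [v_1,v_2], [v_2,v_3], [v_2,v_5], [v_3,v_6], [v_6,v_7]

so the chain groups are C_0 ≅ Z^8, C_1 ≅ Z^8.

∂_1: C_1 → C_0 sends each edge [p,q] (with p < q) to q − p.
This gives a 8×8 integer matrix of rank 7; reducing to Smith normal form yields diagonal entries (1,1,1,1,1,1,1).

Now H_k = ker ∂_k / im ∂_{k+1}, so:

  H_0: rank C_0 − rank ∂_1 = 8 − 7 = 1, and the invariant factors of ∂_1 are all 1, so H_0 = Z.
  H_1: rank ker ∂_1 − rank ∂_2 = (8 − 7) − 0 = 1, and there is no ∂_2, so H_1 = Z.

As a check, the Euler characteristic is 8 − 8 = 0, which agrees with 1 − 1 = 0.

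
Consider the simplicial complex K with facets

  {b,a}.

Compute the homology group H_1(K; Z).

We work with the vertex ordering a < b. The simplices of K, each written with vertices in increasing order, are:

  0-simplices (2): a, b
  1-simplices (1): ab

so the chain groups are C_0 ≅ Z^2, C_1 ≅ Z^1.

∂_1: C_1 → C_0 is given by ∂[p,q] = [q] − [p]. For instance
  ∂ab = b − a.
The 2×1 boundary matrix has rank 1 and Smith normal form diag(1).

Now H_k = ker ∂_k / im ∂_{k+1}, so:

  H_1: rank ker ∂_1 − rank ∂_2 = (1 − 1) − 0 = 0, and there is no ∂_2, so H_1 ≅ 0.

H_1 = 0.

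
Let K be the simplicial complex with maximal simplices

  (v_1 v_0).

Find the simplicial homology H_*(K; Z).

Fix the vertex order v_0 < v_1 and write every simplex with vertices in increasing order. Then dim K = 1 and the simplices of K are:

  0-simplices (2): [v_0], [v_1]
  1-simplices (1): [v_0,v_1]

Hence C_0 ≅ Z^2, C_1 ≅ Z^1.

The boundary map ∂_1: C_1 → C_0 sends each edge [p,q] (with p < q) to q − p. For instance
  ∂[v_0,v_1] = [v_1] − [v_0].
The resulting 2×1 matrix has rank 1, and its Smith normal form has invariant factors (1).

Reading off H_k = ker ∂_k / im ∂_{k+1}:

  H_0: rank C_0 − rank ∂_1 = 2 − 1 = 1, and the invariant factors of ∂_1 are all 1, so H_0 = Z.
  H_1: rank ker ∂_1 − rank ∂_2 = (1 − 1) − 0 = 0, and there is no ∂_2, so H_1 = 0.

H_0 = Z,  H_1 = 0.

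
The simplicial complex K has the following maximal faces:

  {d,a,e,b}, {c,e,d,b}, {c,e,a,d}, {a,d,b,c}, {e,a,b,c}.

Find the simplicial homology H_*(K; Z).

Fix the vertex order a < b < c < d < e and write every simplex with vertices in increasing order. Then dim K = 3 and the simplices of K are:

  0-simplices (5): a, b, c, d, e
  1-simplices (10): ab, ac, ad, ae, bc, bd, be, cd, ce, de
  2-simplices (10): abc, abd, abe, acd, ace, ade, bcd, bce, bde, cde
  3-simplices (5): abcd, abce, abde, acde, bcde

giving chain groups C_0 ≅ Z^5, C_1 ≅ Z^10, C_2 ≅ Z^10, C_3 ≅ Z^5.

The boundary map ∂_1: C_1 → C_0 maps an edge to its endpoints' difference, ∂[p,q] = q − p.
The resulting 5×10 matrix has rank 4, and its Smith normal form has invariant factors (1,1,1,1).

The boundary map ∂_2: C_2 → C_1 sends each 2-simplex [p,q,r] to [q,r] − [p,r] + [p,q]. For instance
  ∂cde = de − ce + cd,
  ∂bcd = cd − bd + bc.
As a 10×10 matrix over Z this has rank 6, with invariant factors (1,1,1,1,1,1).

The boundary map ∂_3: C_3 → C_2 sends each 3-simplex σ to the alternating sum Σ_i (−1)^i (σ with its i-th vertex removed). For instance
  ∂abde = bde − ade + abe − abd,
  ∂abce = bce − ace + abe − abc.
As a 10×5 matrix over Z this has rank 4, with invariant factors (1,1,1,1).

Reading off H_k = ker ∂_k / im ∂_{k+1}:

  H_0: rank C_0 − rank ∂_1 = 5 − 4 = 1, and the invariant factors of ∂_1 are all 1, so H_0 ≅ Z.
  H_1: rank ker ∂_1 − rank ∂_2 = (10 − 4) − 6 = 0, and the invariant factors of ∂_2 are all 1, so H_1 ≅ 0.
  H_2: rank ker ∂_2 − rank ∂_3 = (10 − 6) − 4 = 0, and the invariant factors of ∂_3 are all 1, so H_2 ≅ 0.
  H_3: rank ker ∂_3 − rank ∂_4 = (5 − 4) − 0 = 1, and there is no ∂_4, so H_3 ≅ Z.

H_0 = Z,  H_1 = 0,  H_2 = 0,  H_3 = Z.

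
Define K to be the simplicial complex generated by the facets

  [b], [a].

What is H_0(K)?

H_0 = Z^2.

Fix the vertex order a < b and write every simplex with vertices in increasing order. Then dim K = 0 and the simplices of K are:

  0-simplices (2): a, b

giving chain groups C_0 ≅ Z^2.

Now H_k = ker ∂_k / im ∂_{k+1}, so:

  H_0: rank C_0 − rank ∂_1 = 2 − 0 = 2, and there is no ∂_1, so H_0 = Z^2.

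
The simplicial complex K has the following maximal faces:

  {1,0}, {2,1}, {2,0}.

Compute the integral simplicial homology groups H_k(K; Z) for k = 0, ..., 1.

H_0 = Z,  H_1 = Z.

We work with the vertex ordering 0 < 1 < 2. The simplices of K, each written with vertices in increasing order, are:

  0-simplices (3): [0], [1], [2]
  1-simplices (3): [0,1], [0,2], [1,2]

giving chain groups C_0 ≅ Z^3, C_1 ≅ Z^3.

∂_1: C_1 → C_0 sends each edge [p,q] (with p < q) to q − p. For instance
  ∂[1,2] = [2] − [1].
The resulting 3×3 matrix has rank 2, and its Smith normal form has invariant factors (1,1).

Reading off H_k = ker ∂_k / im ∂_{k+1}:

  H_0: rank C_0 − rank ∂_1 = 3 − 2 = 1, and the invariant factors of ∂_1 are all 1, so H_0 = Z.
  H_1: rank ker ∂_1 − rank ∂_2 = (3 − 2) − 0 = 1, and there is no ∂_2, so H_1 = Z.

As a check, the Euler characteristic is 3 − 3 = 0, which agrees with 1 − 1 = 0.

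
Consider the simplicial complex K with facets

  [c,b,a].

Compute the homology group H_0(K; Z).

H_0 ≅ Z.

Fix the vertex order a < b < c and write every simplex with vertices in increasing order. Then dim K = 2 and the simplices of K are:

  0-simplices (3): a, b, c
  1-simplices (3): ab, ac, bc
  2-simplices (1): abc

Hence C_0 ≅ Z^3, C_1 ≅ Z^3, C_2 ≅ Z^1.

Boundary ∂_1: C_1 → C_0 maps an edge to its endpoints' difference, ∂[p,q] = q − p.
As a 3×3 matrix over Z this has rank 2, with invariant factors (1,1).

∂_2: C_2 → C_1 sends each 2-simplex [p,q,r] to [q,r] − [p,r] + [p,q]. For instance
  ∂abc = bc − ac + ab.
This gives a 3×1 integer matrix of rank 1; reducing to Smith normal form yields diagonal entries (1).

From H_k ≅ ker(∂_k) / im(∂_{k+1}) we obtain:

  H_0: rank C_0 − rank ∂_1 = 3 − 2 = 1, and the invariant factors of ∂_1 are all 1, so H_0 = Z.

(K is a triangulation of the 2-simplex.)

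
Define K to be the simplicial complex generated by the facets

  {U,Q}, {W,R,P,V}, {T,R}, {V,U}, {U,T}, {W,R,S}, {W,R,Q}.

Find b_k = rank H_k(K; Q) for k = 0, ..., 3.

b_0 = 1, b_1 = 2, b_2 = 0, b_3 = 0.

K has 8 vertices, 14 edges, 6 triangles, 1 3-simplex.
rank ∂_0 = 0, rank ∂_1 = 7 ⇒ b_0 = 8 − 0 − 7 = 1; all invariant factors of ∂_1 are 1 so no torsion. So H_0 ≅ Z.
rank ∂_1 = 7, rank ∂_2 = 5 ⇒ b_1 = 14 − 7 − 5 = 2; all invariant factors of ∂_2 are 1 so no torsion. So H_1 ≅ Z^2.
rank ∂_2 = 5, rank ∂_3 = 1 ⇒ b_2 = 6 − 5 − 1 = 0; all invariant factors of ∂_3 are 1 so no torsion. So H_2 ≅ 0.
rank ∂_3 = 1, rank ∂_4 = 0 ⇒ b_3 = 1 − 1 − 0 = 0. So H_3 ≅ 0.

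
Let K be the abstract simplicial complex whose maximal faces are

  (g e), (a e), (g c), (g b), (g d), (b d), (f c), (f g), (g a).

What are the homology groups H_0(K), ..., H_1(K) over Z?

K has 7 vertices, 9 edges.
rank ∂_0 = 0, rank ∂_1 = 6 ⇒ b_0 = 7 − 0 − 6 = 1; all invariant factors of ∂_1 are 1 so no torsion. So H_0 = Z.
rank ∂_1 = 6, rank ∂_2 = 0 ⇒ b_1 = 9 − 6 − 0 = 3. So H_1 = Z^3.

H_0 = Z,  H_1 = Z^3.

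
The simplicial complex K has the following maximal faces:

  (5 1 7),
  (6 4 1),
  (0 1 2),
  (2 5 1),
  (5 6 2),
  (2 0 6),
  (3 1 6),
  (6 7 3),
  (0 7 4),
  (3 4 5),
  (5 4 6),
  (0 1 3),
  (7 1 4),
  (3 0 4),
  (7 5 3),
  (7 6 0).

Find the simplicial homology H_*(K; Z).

Take the total order 0 < 1 < 2 < 3 < 4 < 5 < 6 < 7 on the vertex set. Then K (dimension 2) consists of the simplices:

  0-simplices (8): [0], [1], [2], [3], [4], [5], [6], [7]
  1-simplices (24): (24 of them)
  2-simplices (16): [0,1,2], [0,1,3], [0,2,6], [0,3,4], [0,4,7], [0,6,7], [1,2,5], [1,3,6], [1,4,6], [1,4,7], [1,5,7], [2,5,6], [3,4,5], [3,5,7], [3,6,7], [4,5,6]

so the chain groups are C_0 ≅ Z^8, C_1 ≅ Z^24, C_2 ≅ Z^16.

Boundary ∂_1: C_1 → C_0 is given by ∂[p,q] = [q] − [p]. For instance
  ∂[1,7] = [7] − [1].
The resulting 8×24 matrix has rank 7, and its Smith normal form has invariant factors (1,1,1,1,1,1,1).

Boundary ∂_2: C_2 → C_1 maps a triangle to the signed sum of its edges. For instance
  ∂[2,5,6] = [5,6] − [2,6] + [2,5],
  ∂[0,4,7] = [4,7] − [0,7] + [0,4].
As a 24×16 matrix over Z this has rank 15, with invariant factors (1,1,1,1,1,1,1,1,1,1,1,1,1,1,1).

Reading off H_k = ker ∂_k / im ∂_{k+1}:

  H_0: rank C_0 − rank ∂_1 = 8 − 7 = 1, and the invariant factors of ∂_1 are all 1, so H_0 = Z.
  H_1: rank ker ∂_1 − rank ∂_2 = (24 − 7) − 15 = 2, and the invariant factors of ∂_2 are all 1, so H_1 = Z^2.
  H_2: rank ker ∂_2 − rank ∂_3 = (16 − 15) − 0 = 1, and there is no ∂_3, so H_2 = Z.

As a check, the Euler characteristic is 8 − 24 + 16 = 0, which agrees with 1 − 2 + 1 = 0.

H_0 = Z,  H_1 = Z^2,  H_2 = Z.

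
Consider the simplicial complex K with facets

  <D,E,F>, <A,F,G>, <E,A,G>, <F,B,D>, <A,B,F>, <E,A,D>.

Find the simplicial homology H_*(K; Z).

H_0 ≅ Z,  H_1 ≅ Z,  H_2 = 0.

We work with the vertex ordering A < B < D < E < F < G. The simplices of K, each written with vertices in increasing order, are:

  0-simplices (6): A, B, D, E, F, G
  1-simplices (12): AB, AD, AE, AF, AG, BD, BF, DE, DF, EF, EG, FG
  2-simplices (6): ABF, ADE, AEG, AFG, BDF, DEF

Hence C_0 ≅ Z^6, C_1 ≅ Z^12, C_2 ≅ Z^6.

Boundary ∂_1: C_1 → C_0 sends each edge [p,q] (with p < q) to q − p.
The resulting 6×12 matrix has rank 5, and its Smith normal form has invariant factors (1,1,1,1,1).

Boundary ∂_2: C_2 → C_1 acts by ∂[p,q,r] = [q,r] − [p,r] + [p,q]. For instance
  ∂AEG = EG − AG + AE,
  ∂ADE = DE − AE + AD.
The resulting 12×6 matrix has rank 6, and its Smith normal form has invariant factors (1,1,1,1,1,1).

Reading off H_k = ker ∂_k / im ∂_{k+1}:

  H_0: rank C_0 − rank ∂_1 = 6 − 5 = 1, and the invariant factors of ∂_1 are all 1, so H_0 = Z.
  H_1: rank ker ∂_1 − rank ∂_2 = (12 − 5) − 6 = 1, and the invariant factors of ∂_2 are all 1, so H_1 = Z.
  H_2: rank ker ∂_2 − rank ∂_3 = (6 − 6) − 0 = 0, and there is no ∂_3, so H_2 = 0.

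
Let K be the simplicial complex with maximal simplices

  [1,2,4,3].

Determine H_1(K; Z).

K has 4 vertices, 6 edges, 4 triangles, 1 3-simplex.
rank ∂_1 = 3, rank ∂_2 = 3 ⇒ b_1 = 6 − 3 − 3 = 0; all invariant factors of ∂_2 are 1 so no torsion. So H_1 ≅ 0.

H_1 = 0.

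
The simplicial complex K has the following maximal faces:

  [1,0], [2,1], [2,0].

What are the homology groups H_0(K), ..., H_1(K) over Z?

H_0 ≅ Z,  H_1 ≅ Z.

Fix the vertex order 0 < 1 < 2 and write every simplex with vertices in increasing order. Then dim K = 1 and the simplices of K are:

  0-simplices (3): [0], [1], [2]
  1-simplices (3): [0,1], [0,2], [1,2]

Hence C_0 ≅ Z^3, C_1 ≅ Z^3.

∂_1: C_1 → C_0 maps an edge to its endpoints' difference, ∂[p,q] = q − p.
The resulting 3×3 matrix has rank 2, and its Smith normal form has invariant factors (1,1).

From H_k ≅ ker(∂_k) / im(∂_{k+1}) we obtain:

  H_0: rank C_0 − rank ∂_1 = 3 − 2 = 1, and the invariant factors of ∂_1 are all 1, so H_0 = Z.
  H_1: rank ker ∂_1 − rank ∂_2 = (3 − 2) − 0 = 1, and there is no ∂_2, so H_1 = Z.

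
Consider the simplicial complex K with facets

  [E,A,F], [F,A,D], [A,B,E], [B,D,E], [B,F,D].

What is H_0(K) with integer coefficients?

H_0 ≅ Z.

We work with the vertex ordering A < B < D < E < F. The simplices of K, each written with vertices in increasing order, are:

  0-simplices (5): A, B, D, E, F
  1-simplices (10): AB, AD, AE, AF, BD, BE, BF, DE, DF, EF
  2-simplices (5): ABE, ADF, AEF, BDE, BDF

Hence C_0 ≅ Z^5, C_1 ≅ Z^10, C_2 ≅ Z^5.

Boundary ∂_1: C_1 → C_0 sends each edge [p,q] (with p < q) to q − p. For instance
  ∂AB = B − A.
The 5×10 boundary matrix has rank 4 and Smith normal form diag(1,1,1,1).

∂_2: C_2 → C_1 sends each 2-simplex [p,q,r] to [q,r] − [p,r] + [p,q]. For instance
  ∂AEF = EF − AF + AE,
  ∂ABE = BE − AE + AB.
The resulting 10×5 matrix has rank 5, and its Smith normal form has invariant factors (1,1,1,1,1).

From H_k ≅ ker(∂_k) / im(∂_{k+1}) we obtain:

  H_0: rank C_0 − rank ∂_1 = 5 − 4 = 1, and the invariant factors of ∂_1 are all 1, so H_0 ≅ Z.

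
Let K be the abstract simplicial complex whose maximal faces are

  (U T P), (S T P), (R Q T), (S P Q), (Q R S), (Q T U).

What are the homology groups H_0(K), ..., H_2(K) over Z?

We work with the vertex ordering P < Q < R < S < T < U. The simplices of K, each written with vertices in increasing order, are:

  0-simplices (6): P, Q, R, S, T, U
  1-simplices (12): PQ, PS, PT, PU, QR, QS, QT, QU, RS, RT, ST, TU
  2-simplices (6): PQS, PST, PTU, QRS, QRT, QTU

so the chain groups are C_0 ≅ Z^6, C_1 ≅ Z^12, C_2 ≅ Z^6.

The boundary map ∂_1: C_1 → C_0 maps an edge to its endpoints' difference, ∂[p,q] = q − p. For instance
  ∂PQ = Q − P.
The 6×12 boundary matrix has rank 5 and Smith normal form diag(1,1,1,1,1).

∂_2: C_2 → C_1 maps a triangle to the signed sum of its edges. For instance
  ∂QRS = RS − QS + QR,
  ∂PQS = QS − PS + PQ.
This gives a 12×6 integer matrix of rank 6; reducing to Smith normal form yields diagonal entries (1,1,1,1,1,1).

Computing H_k = (kernel of ∂_k) / (image of ∂_{k+1}):

  H_0: rank C_0 − rank ∂_1 = 6 − 5 = 1, and the invariant factors of ∂_1 are all 1, so H_0 ≅ Z.
  H_1: rank ker ∂_1 − rank ∂_2 = (12 − 5) − 6 = 1, and the invariant factors of ∂_2 are all 1, so H_1 ≅ Z.
  H_2: rank ker ∂_2 − rank ∂_3 = (6 − 6) − 0 = 0, and there is no ∂_3, so H_2 ≅ 0.

H_0 = Z,  H_1 = Z,  H_2 = 0.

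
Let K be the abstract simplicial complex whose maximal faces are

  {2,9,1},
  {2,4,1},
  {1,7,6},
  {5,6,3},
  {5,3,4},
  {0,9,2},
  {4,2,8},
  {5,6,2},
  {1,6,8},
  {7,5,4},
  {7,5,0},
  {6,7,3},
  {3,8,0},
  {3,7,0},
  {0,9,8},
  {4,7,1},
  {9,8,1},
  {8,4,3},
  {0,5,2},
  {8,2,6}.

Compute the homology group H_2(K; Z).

K has 10 vertices, 30 edges, 20 triangles.
rank ∂_2 = 20, rank ∂_3 = 0 ⇒ b_2 = 20 − 20 − 0 = 0. So H_2 = 0.

H_2 ≅ 0.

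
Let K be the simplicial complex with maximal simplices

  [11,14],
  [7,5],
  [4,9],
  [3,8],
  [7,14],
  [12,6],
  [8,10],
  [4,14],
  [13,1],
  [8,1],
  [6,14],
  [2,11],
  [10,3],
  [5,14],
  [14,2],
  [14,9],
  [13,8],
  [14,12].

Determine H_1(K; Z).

H_1 ≅ Z^6.

Take the total order 1 < 2 < 3 < 4 < 5 < 6 < 7 < 8 < 9 < 10 < 11 < 12 < 13 < 14 on the vertex set. Then K (dimension 1) consists of the simplices:

  0-simplices (14): [1], [2], [3], [4], [5], [6], [7], [8], [9], [10], [11], [12], [13], [14]
  1-simplices (18): [1,8], [1,13], [2,11], [2,14], [3,8], [3,10], [4,9], [4,14], [5,7], [5,14], [6,12], [6,14], [7,14], [8,10], [8,13], [9,14], [11,14], [12,14]

giving chain groups C_0 ≅ Z^14, C_1 ≅ Z^18.

∂_1: C_1 → C_0 sends each edge [p,q] (with p < q) to q − p. For instance
  ∂[9,14] = [14] − [9].
As a 14×18 matrix over Z this has rank 12, with invariant factors (1,1,1,1,1,1,1,1,1,1,1,1).

From H_k ≅ ker(∂_k) / im(∂_{k+1}) we obtain:

  H_1: rank ker ∂_1 − rank ∂_2 = (18 − 12) − 0 = 6, and there is no ∂_2, so H_1 = Z^6.

(K is a triangulation of the disjoint union of a wedge of 4 circles and a wedge of 2 circles.)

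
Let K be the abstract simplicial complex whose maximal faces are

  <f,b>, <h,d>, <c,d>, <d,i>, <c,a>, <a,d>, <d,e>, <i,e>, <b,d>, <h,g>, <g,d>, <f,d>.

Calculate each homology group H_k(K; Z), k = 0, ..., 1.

H_0 = Z,  H_1 = Z^4.

Fix the vertex order a < b < c < d < e < f < g < h < i and write every simplex with vertices in increasing order. Then dim K = 1 and the simplices of K are:

  0-simplices (9): a, b, c, d, e, f, g, h, i
  1-simplices (12): ac, ad, bd, bf, cd, de, df, dg, dh, di, ei, gh

Hence C_0 ≅ Z^9, C_1 ≅ Z^12.

Boundary ∂_1: C_1 → C_0 sends each edge [p,q] (with p < q) to q − p. For instance
  ∂bf = f − b.
The resulting 9×12 matrix has rank 8, and its Smith normal form has invariant factors (1,1,1,1,1,1,1,1).

Computing H_k = (kernel of ∂_k) / (image of ∂_{k+1}):

  H_0: rank C_0 − rank ∂_1 = 9 − 8 = 1, and the invariant factors of ∂_1 are all 1, so H_0 = Z.
  H_1: rank ker ∂_1 − rank ∂_2 = (12 − 8) − 0 = 4, and there is no ∂_2, so H_1 = Z^4.

(K is a triangulation of a wedge of 4 circles.)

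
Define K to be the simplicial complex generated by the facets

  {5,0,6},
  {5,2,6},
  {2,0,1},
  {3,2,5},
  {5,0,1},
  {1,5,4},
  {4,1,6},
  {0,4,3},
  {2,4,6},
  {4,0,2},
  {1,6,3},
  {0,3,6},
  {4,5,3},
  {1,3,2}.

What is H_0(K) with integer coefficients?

Fix the vertex order 0 < 1 < 2 < 3 < 4 < 5 < 6 and write every simplex with vertices in increasing order. Then dim K = 2 and the simplices of K are:

  0-simplices (7): [0], [1], [2], [3], [4], [5], [6]
  1-simplices (21): [0,1], [0,2], [0,3], [0,4], [0,5], [0,6], [1,2], [1,3], [1,4], [1,5], [1,6], [2,3], [2,4], [2,5], [2,6], [3,4], [3,5], [3,6], [4,5], [4,6], [5,6]
  2-simplices (14): [0,1,2], [0,1,5], [0,2,4], [0,3,4], [0,3,6], [0,5,6], [1,2,3], [1,3,6], [1,4,5], [1,4,6], [2,3,5], [2,4,6], [2,5,6], [3,4,5]

so the chain groups are C_0 ≅ Z^7, C_1 ≅ Z^21, C_2 ≅ Z^14.

The boundary map ∂_1: C_1 → C_0 maps an edge to its endpoints' difference, ∂[p,q] = q − p. For instance
  ∂[0,1] = [1] − [0].
As a 7×21 matrix over Z this has rank 6, with invariant factors (1,1,1,1,1,1).

The boundary map ∂_2: C_2 → C_1 sends each 2-simplex [p,q,r] to [q,r] − [p,r] + [p,q]. For instance
  ∂[1,2,3] = [2,3] − [1,3] + [1,2],
  ∂[0,3,6] = [3,6] − [0,6] + [0,3].
As a 21×14 matrix over Z this has rank 13, with invariant factors (1,1,1,1,1,1,1,1,1,1,1,1,1).

From H_k ≅ ker(∂_k) / im(∂_{k+1}) we obtain:

  H_0: rank C_0 − rank ∂_1 = 7 − 6 = 1, and the invariant factors of ∂_1 are all 1, so H_0 ≅ Z.

(K is a triangulation of the torus T^2.)

H_0 = Z.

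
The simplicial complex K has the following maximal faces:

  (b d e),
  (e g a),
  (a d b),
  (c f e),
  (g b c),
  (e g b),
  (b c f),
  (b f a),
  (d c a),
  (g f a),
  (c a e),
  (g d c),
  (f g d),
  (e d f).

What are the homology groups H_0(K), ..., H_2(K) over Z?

H_0 = Z,  H_1 = Z^2,  H_2 = Z.

Take the total order a < b < c < d < e < f < g on the vertex set. Then K (dimension 2) consists of the simplices:

  0-simplices (7): a, b, c, d, e, f, g
  1-simplices (21): ab, ac, ad, ae, af, ag, bc, bd, be, bf, bg, cd, ce, cf, cg, de, df, dg, ef, eg, fg
  2-simplices (14): abd, abf, acd, ace, aeg, afg, bcf, bcg, bde, beg, cdg, cef, def, dfg

giving chain groups C_0 ≅ Z^7, C_1 ≅ Z^21, C_2 ≅ Z^14.

∂_1: C_1 → C_0 is given by ∂[p,q] = [q] − [p]. For instance
  ∂cg = g − c.
The resulting 7×21 matrix has rank 6, and its Smith normal form has invariant factors (1,1,1,1,1,1).

Boundary ∂_2: C_2 → C_1 acts by ∂[p,q,r] = [q,r] − [p,r] + [p,q]. For instance
  ∂bde = de − be + bd,
  ∂cef = ef − cf + ce.
As a 21×14 matrix over Z this has rank 13, with invariant factors (1,1,1,1,1,1,1,1,1,1,1,1,1).

From H_k ≅ ker(∂_k) / im(∂_{k+1}) we obtain:

  H_0: rank C_0 − rank ∂_1 = 7 − 6 = 1, and the invariant factors of ∂_1 are all 1, so H_0 = Z.
  H_1: rank ker ∂_1 − rank ∂_2 = (21 − 6) − 13 = 2, and the invariant factors of ∂_2 are all 1, so H_1 = Z^2.
  H_2: rank ker ∂_2 − rank ∂_3 = (14 − 13) − 0 = 1, and there is no ∂_3, so H_2 = Z.

(K is a triangulation of the torus T^2.)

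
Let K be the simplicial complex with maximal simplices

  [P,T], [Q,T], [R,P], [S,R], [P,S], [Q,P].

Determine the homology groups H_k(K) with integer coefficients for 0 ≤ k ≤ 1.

H_0 = Z,  H_1 = Z^2.

Take the total order P < Q < R < S < T on the vertex set. Then K (dimension 1) consists of the simplices:

  0-simplices (5): P, Q, R, S, T
  1-simplices (6): PQ, PR, PS, PT, QT, RS

so the chain groups are C_0 ≅ Z^5, C_1 ≅ Z^6.

Boundary ∂_1: C_1 → C_0 is given by ∂[p,q] = [q] − [p]. For instance
  ∂PS = S − P.
As a 5×6 matrix over Z this has rank 4, with invariant factors (1,1,1,1).

Now H_k = ker ∂_k / im ∂_{k+1}, so:

  H_0: rank C_0 − rank ∂_1 = 5 − 4 = 1, and the invariant factors of ∂_1 are all 1, so H_0 = Z.
  H_1: rank ker ∂_1 − rank ∂_2 = (6 − 4) − 0 = 2, and there is no ∂_2, so H_1 = Z^2.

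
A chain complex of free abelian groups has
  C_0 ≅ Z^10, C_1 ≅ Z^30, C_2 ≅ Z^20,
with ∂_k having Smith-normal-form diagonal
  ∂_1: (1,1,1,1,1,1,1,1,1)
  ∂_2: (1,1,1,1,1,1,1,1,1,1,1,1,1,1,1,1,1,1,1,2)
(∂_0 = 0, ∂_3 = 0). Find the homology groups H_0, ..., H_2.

H_0: b_0 = 10 − 0 − 9 = 1; torsion from ∂_1 factors > 1: none. So H_0 ≅ Z.
H_1: b_1 = 30 − 9 − 20 = 1; torsion from ∂_2 factors > 1: [2]. So H_1 ≅ Z ⊕ Z/2.
H_2: b_2 = 20 − 20 − 0 = 0; torsion from ∂_3 factors > 1: none. So H_2 ≅ 0.

H_0 ≅ Z,  H_1 ≅ Z ⊕ Z/2,  H_2 = 0.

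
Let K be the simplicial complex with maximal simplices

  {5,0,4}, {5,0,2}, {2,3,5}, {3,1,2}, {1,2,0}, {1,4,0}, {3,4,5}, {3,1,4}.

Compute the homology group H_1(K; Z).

Order the vertices as 0 < 1 < 2 < 3 < 4 < 5. Listing each simplex with vertices in this order, K has dimension 2 with simplices:

  0-simplices (6): [0], [1], [2], [3], [4], [5]
  1-simplices (12): [0,1], [0,2], [0,4], [0,5], [1,2], [1,3], [1,4], [2,3], [2,5], [3,4], [3,5], [4,5]
  2-simplices (8): [0,1,2], [0,1,4], [0,2,5], [0,4,5], [1,2,3], [1,3,4], [2,3,5], [3,4,5]

Hence C_0 ≅ Z^6, C_1 ≅ Z^12, C_2 ≅ Z^8.

The boundary map ∂_1: C_1 → C_0 maps an edge to its endpoints' difference, ∂[p,q] = q − p. For instance
  ∂[0,1] = [1] − [0].
This gives a 6×12 integer matrix of rank 5; reducing to Smith normal form yields diagonal entries (1,1,1,1,1).

Boundary ∂_2: C_2 → C_1 sends each 2-simplex [p,q,r] to [q,r] − [p,r] + [p,q]. For instance
  ∂[0,1,2] = [1,2] − [0,2] + [0,1],
  ∂[1,3,4] = [3,4] − [1,4] + [1,3].
As a 12×8 matrix over Z this has rank 7, with invariant factors (1,1,1,1,1,1,1).

Now H_k = ker ∂_k / im ∂_{k+1}, so:

  H_1: rank ker ∂_1 − rank ∂_2 = (12 − 5) − 7 = 0, and the invariant factors of ∂_2 are all 1, so H_1 ≅ 0.

H_1 = 0.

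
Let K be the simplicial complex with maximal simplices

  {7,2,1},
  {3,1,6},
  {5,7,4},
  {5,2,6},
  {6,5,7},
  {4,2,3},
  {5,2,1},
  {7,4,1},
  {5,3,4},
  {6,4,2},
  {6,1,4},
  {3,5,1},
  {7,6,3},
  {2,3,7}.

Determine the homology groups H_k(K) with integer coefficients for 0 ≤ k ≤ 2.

Take the total order 1 < 2 < 3 < 4 < 5 < 6 < 7 on the vertex set. Then K (dimension 2) consists of the simplices:

  0-simplices (7): [1], [2], [3], [4], [5], [6], [7]
  1-simplices (21): [1,2], [1,3], [1,4], [1,5], [1,6], [1,7], [2,3], [2,4], [2,5], [2,6], [2,7], [3,4], [3,5], [3,6], [3,7], [4,5], [4,6], [4,7], [5,6], [5,7], [6,7]
  2-simplices (14): [1,2,5], [1,2,7], [1,3,5], [1,3,6], [1,4,6], [1,4,7], [2,3,4], [2,3,7], [2,4,6], [2,5,6], [3,4,5], [3,6,7], [4,5,7], [5,6,7]

so the chain groups are C_0 ≅ Z^7, C_1 ≅ Z^21, C_2 ≅ Z^14.

The boundary map ∂_1: C_1 → C_0 maps an edge to its endpoints' difference, ∂[p,q] = q − p. For instance
  ∂[1,4] = [4] − [1].
The 7×21 boundary matrix has rank 6 and Smith normal form diag(1,1,1,1,1,1).

The boundary map ∂_2: C_2 → C_1 maps a triangle to the signed sum of its edges. For instance
  ∂[1,2,7] = [2,7] − [1,7] + [1,2],
  ∂[5,6,7] = [6,7] − [5,7] + [5,6].
The resulting 21×14 matrix has rank 13, and its Smith normal form has invariant factors (1,1,1,1,1,1,1,1,1,1,1,1,1).

Reading off H_k = ker ∂_k / im ∂_{k+1}:

  H_0: rank C_0 − rank ∂_1 = 7 − 6 = 1, and the invariant factors of ∂_1 are all 1, so H_0 ≅ Z.
  H_1: rank ker ∂_1 − rank ∂_2 = (21 − 6) − 13 = 2, and the invariant factors of ∂_2 are all 1, so H_1 ≅ Z^2.
  H_2: rank ker ∂_2 − rank ∂_3 = (14 − 13) − 0 = 1, and there is no ∂_3, so H_2 ≅ Z.

H_0 ≅ Z,  H_1 ≅ Z^2,  H_2 ≅ Z.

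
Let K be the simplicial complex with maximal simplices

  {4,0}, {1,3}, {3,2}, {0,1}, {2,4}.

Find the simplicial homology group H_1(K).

H_1 ≅ Z.

Fix the vertex order 0 < 1 < 2 < 3 < 4 and write every simplex with vertices in increasing order. Then dim K = 1 and the simplices of K are:

  0-simplices (5): [0], [1], [2], [3], [4]
  1-simplices (5): [0,1], [0,4], [1,3], [2,3], [2,4]

so the chain groups are C_0 ≅ Z^5, C_1 ≅ Z^5.

Boundary ∂_1: C_1 → C_0 maps an edge to its endpoints' difference, ∂[p,q] = q − p. For instance
  ∂[0,1] = [1] − [0].
The resulting 5×5 matrix has rank 4, and its Smith normal form has invariant factors (1,1,1,1).

Computing H_k = (kernel of ∂_k) / (image of ∂_{k+1}):

  H_1: rank ker ∂_1 − rank ∂_2 = (5 − 4) − 0 = 1, and there is no ∂_2, so H_1 ≅ Z.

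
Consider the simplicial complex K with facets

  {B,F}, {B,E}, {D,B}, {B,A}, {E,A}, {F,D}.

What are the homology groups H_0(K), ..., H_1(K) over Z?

Order the vertices as A < B < D < E < F. Listing each simplex with vertices in this order, K has dimension 1 with simplices:

  0-simplices (5): A, B, D, E, F
  1-simplices (6): AB, AE, BD, BE, BF, DF

Hence C_0 ≅ Z^5, C_1 ≅ Z^6.

Boundary ∂_1: C_1 → C_0 sends each edge [p,q] (with p < q) to q − p.
This gives a 5×6 integer matrix of rank 4; reducing to Smith normal form yields diagonal entries (1,1,1,1).

From H_k ≅ ker(∂_k) / im(∂_{k+1}) we obtain:

  H_0: rank C_0 − rank ∂_1 = 5 − 4 = 1, and the invariant factors of ∂_1 are all 1, so H_0 = Z.
  H_1: rank ker ∂_1 − rank ∂_2 = (6 − 4) − 0 = 2, and there is no ∂_2, so H_1 = Z^2.

H_0 = Z,  H_1 = Z^2.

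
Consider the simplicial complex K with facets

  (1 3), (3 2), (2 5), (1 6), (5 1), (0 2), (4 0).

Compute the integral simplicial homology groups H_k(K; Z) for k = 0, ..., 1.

Fix the vertex order 0 < 1 < 2 < 3 < 4 < 5 < 6 and write every simplex with vertices in increasing order. Then dim K = 1 and the simplices of K are:

  0-simplices (7): [0], [1], [2], [3], [4], [5], [6]
  1-simplices (7): [0,2], [0,4], [1,3], [1,5], [1,6], [2,3], [2,5]

giving chain groups C_0 ≅ Z^7, C_1 ≅ Z^7.

∂_1: C_1 → C_0 maps an edge to its endpoints' difference, ∂[p,q] = q − p. For instance
  ∂[0,2] = [2] − [0].
This gives a 7×7 integer matrix of rank 6; reducing to Smith normal form yields diagonal entries (1,1,1,1,1,1).

Computing H_k = (kernel of ∂_k) / (image of ∂_{k+1}):

  H_0: rank C_0 − rank ∂_1 = 7 − 6 = 1, and the invariant factors of ∂_1 are all 1, so H_0 = Z.
  H_1: rank ker ∂_1 − rank ∂_2 = (7 − 6) − 0 = 1, and there is no ∂_2, so H_1 = Z.

H_0 ≅ Z,  H_1 ≅ Z.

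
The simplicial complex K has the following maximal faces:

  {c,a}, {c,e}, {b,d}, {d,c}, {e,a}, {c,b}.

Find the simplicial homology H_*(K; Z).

K has 5 vertices, 6 edges.
rank ∂_0 = 0, rank ∂_1 = 4 ⇒ b_0 = 5 − 0 − 4 = 1; all invariant factors of ∂_1 are 1 so no torsion. So H_0 ≅ Z.
rank ∂_1 = 4, rank ∂_2 = 0 ⇒ b_1 = 6 − 4 − 0 = 2. So H_1 ≅ Z^2.

H_0 = Z,  H_1 = Z^2.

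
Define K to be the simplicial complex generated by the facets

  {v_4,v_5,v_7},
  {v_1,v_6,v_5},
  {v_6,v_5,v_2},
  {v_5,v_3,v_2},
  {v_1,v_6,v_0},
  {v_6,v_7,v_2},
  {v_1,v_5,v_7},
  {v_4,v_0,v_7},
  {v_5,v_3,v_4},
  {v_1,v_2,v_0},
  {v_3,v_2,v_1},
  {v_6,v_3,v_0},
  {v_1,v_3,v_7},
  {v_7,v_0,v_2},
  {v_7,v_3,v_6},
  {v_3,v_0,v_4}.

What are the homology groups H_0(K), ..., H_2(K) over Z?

H_0 = Z,  H_1 = Z^2,  H_2 = Z.

K has 8 vertices, 24 edges, 16 triangles.
rank ∂_0 = 0, rank ∂_1 = 7 ⇒ b_0 = 8 − 0 − 7 = 1; all invariant factors of ∂_1 are 1 so no torsion. So H_0 ≅ Z.
rank ∂_1 = 7, rank ∂_2 = 15 ⇒ b_1 = 24 − 7 − 15 = 2; all invariant factors of ∂_2 are 1 so no torsion. So H_1 ≅ Z^2.
rank ∂_2 = 15, rank ∂_3 = 0 ⇒ b_2 = 16 − 15 − 0 = 1. So H_2 ≅ Z.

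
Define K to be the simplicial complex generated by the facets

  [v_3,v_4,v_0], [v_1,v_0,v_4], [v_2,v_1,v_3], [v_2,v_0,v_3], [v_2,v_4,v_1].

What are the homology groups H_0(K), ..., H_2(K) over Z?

Order the vertices as v_0 < v_1 < v_2 < v_3 < v_4. Listing each simplex with vertices in this order, K has dimension 2 with simplices:

  0-simplices (5): [v_0], [v_1], [v_2], [v_3], [v_4]
  1-simplices (10): [v_0,v_1], [v_0,v_2], [v_0,v_3], [v_0,v_4], [v_1,v_2], [v_1,v_3], [v_1,v_4], [v_2,v_3], [v_2,v_4], [v_3,v_4]
  2-simplices (5): [v_0,v_1,v_4], [v_0,v_2,v_3], [v_0,v_3,v_4], [v_1,v_2,v_3], [v_1,v_2,v_4]

so the chain groups are C_0 ≅ Z^5, C_1 ≅ Z^10, C_2 ≅ Z^5.

Boundary ∂_1: C_1 → C_0 maps an edge to its endpoints' difference, ∂[p,q] = q − p. For instance
  ∂[v_2,v_4] = [v_4] − [v_2].
The resulting 5×10 matrix has rank 4, and its Smith normal form has invariant factors (1,1,1,1).

Boundary ∂_2: C_2 → C_1 acts by ∂[p,q,r] = [q,r] − [p,r] + [p,q]. For instance
  ∂[v_0,v_3,v_4] = [v_3,v_4] − [v_0,v_4] + [v_0,v_3],
  ∂[v_0,v_2,v_3] = [v_2,v_3] − [v_0,v_3] + [v_0,v_2].
The 10×5 boundary matrix has rank 5 and Smith normal form diag(1,1,1,1,1).

Computing H_k = (kernel of ∂_k) / (image of ∂_{k+1}):

  H_0: rank C_0 − rank ∂_1 = 5 − 4 = 1, and the invariant factors of ∂_1 are all 1, so H_0 = Z.
  H_1: rank ker ∂_1 − rank ∂_2 = (10 − 4) − 5 = 1, and the invariant factors of ∂_2 are all 1, so H_1 = Z.
  H_2: rank ker ∂_2 − rank ∂_3 = (5 − 5) − 0 = 0, and there is no ∂_3, so H_2 = 0.

As a check, the Euler characteristic is 5 − 10 + 5 = 0, which agrees with 1 − 1 + 0 = 0.
(K is a triangulation of the Möbius band.)

H_0 ≅ Z,  H_1 ≅ Z,  H_2 = 0.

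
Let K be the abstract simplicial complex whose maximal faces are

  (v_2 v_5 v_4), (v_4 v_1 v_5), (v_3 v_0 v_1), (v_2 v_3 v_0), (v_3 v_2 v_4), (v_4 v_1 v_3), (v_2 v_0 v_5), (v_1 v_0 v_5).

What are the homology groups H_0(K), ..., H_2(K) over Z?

H_0 = Z,  H_1 = 0,  H_2 = Z.

Order the vertices as v_0 < v_1 < v_2 < v_3 < v_4 < v_5. Listing each simplex with vertices in this order, K has dimension 2 with simplices:

  0-simplices (6): [v_0], [v_1], [v_2], [v_3], [v_4], [v_5]
  1-simplices (12): [v_0,v_1], [v_0,v_2], [v_0,v_3], [v_0,v_5], [v_1,v_3], [v_1,v_4], [v_1,v_5], [v_2,v_3], [v_2,v_4], [v_2,v_5], [v_3,v_4], [v_4,v_5]
  2-simplices (8): [v_0,v_1,v_3], [v_0,v_1,v_5], [v_0,v_2,v_3], [v_0,v_2,v_5], [v_1,v_3,v_4], [v_1,v_4,v_5], [v_2,v_3,v_4], [v_2,v_4,v_5]

so the chain groups are C_0 ≅ Z^6, C_1 ≅ Z^12, C_2 ≅ Z^8.

The boundary map ∂_1: C_1 → C_0 maps an edge to its endpoints' difference, ∂[p,q] = q − p.
The 6×12 boundary matrix has rank 5 and Smith normal form diag(1,1,1,1,1).

Boundary ∂_2: C_2 → C_1 maps a triangle to the signed sum of its edges. For instance
  ∂[v_0,v_2,v_5] = [v_2,v_5] − [v_0,v_5] + [v_0,v_2],
  ∂[v_2,v_4,v_5] = [v_4,v_5] − [v_2,v_5] + [v_2,v_4].
As a 12×8 matrix over Z this has rank 7, with invariant factors (1,1,1,1,1,1,1).

From H_k ≅ ker(∂_k) / im(∂_{k+1}) we obtain:

  H_0: rank C_0 − rank ∂_1 = 6 − 5 = 1, and the invariant factors of ∂_1 are all 1, so H_0 ≅ Z.
  H_1: rank ker ∂_1 − rank ∂_2 = (12 − 5) − 7 = 0, and the invariant factors of ∂_2 are all 1, so H_1 ≅ 0.
  H_2: rank ker ∂_2 − rank ∂_3 = (8 − 7) − 0 = 1, and there is no ∂_3, so H_2 ≅ Z.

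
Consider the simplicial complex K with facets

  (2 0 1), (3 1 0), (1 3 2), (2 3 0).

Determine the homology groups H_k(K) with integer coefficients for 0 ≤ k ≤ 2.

Take the total order 0 < 1 < 2 < 3 on the vertex set. Then K (dimension 2) consists of the simplices:

  0-simplices (4): [0], [1], [2], [3]
  1-simplices (6): [0,1], [0,2], [0,3], [1,2], [1,3], [2,3]
  2-simplices (4): [0,1,2], [0,1,3], [0,2,3], [1,2,3]

Hence C_0 ≅ Z^4, C_1 ≅ Z^6, C_2 ≅ Z^4.

The boundary map ∂_1: C_1 → C_0 sends each edge [p,q] (with p < q) to q − p. For instance
  ∂[0,3] = [3] − [0].
As a 4×6 matrix over Z this has rank 3, with invariant factors (1,1,1).

The boundary map ∂_2: C_2 → C_1 sends each 2-simplex [p,q,r] to [q,r] − [p,r] + [p,q]. For instance
  ∂[0,1,3] = [1,3] − [0,3] + [0,1],
  ∂[0,1,2] = [1,2] − [0,2] + [0,1].
This gives a 6×4 integer matrix of rank 3; reducing to Smith normal form yields diagonal entries (1,1,1).

Now H_k = ker ∂_k / im ∂_{k+1}, so:

  H_0: rank C_0 − rank ∂_1 = 4 − 3 = 1, and the invariant factors of ∂_1 are all 1, so H_0 ≅ Z.
  H_1: rank ker ∂_1 − rank ∂_2 = (6 − 3) − 3 = 0, and the invariant factors of ∂_2 are all 1, so H_1 ≅ 0.
  H_2: rank ker ∂_2 − rank ∂_3 = (4 − 3) − 0 = 1, and there is no ∂_3, so H_2 ≅ Z.

H_0 ≅ Z,  H_1 = 0,  H_2 ≅ Z.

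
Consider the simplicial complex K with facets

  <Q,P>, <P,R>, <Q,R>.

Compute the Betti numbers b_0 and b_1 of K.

b_0 = 1, b_1 = 1.

Take the total order P < Q < R on the vertex set. Then K (dimension 1) consists of the simplices:

  0-simplices (3): P, Q, R
  1-simplices (3): PQ, PR, QR

so the chain groups are C_0 ≅ Z^3, C_1 ≅ Z^3.

Boundary ∂_1: C_1 → C_0 is given by ∂[p,q] = [q] − [p]. For instance
  ∂PR = R − P.
This gives a 3×3 integer matrix of rank 2; reducing to Smith normal form yields diagonal entries (1,1).

Computing H_k = (kernel of ∂_k) / (image of ∂_{k+1}):

  H_0: rank C_0 − rank ∂_1 = 3 − 2 = 1, and the invariant factors of ∂_1 are all 1, so H_0 ≅ Z.
  H_1: rank ker ∂_1 − rank ∂_2 = (3 − 2) − 0 = 1, and there is no ∂_2, so H_1 ≅ Z.

(K is a triangulation of the circle S^1.)

Hence the Betti numbers are b_0 = 1, b_1 = 1.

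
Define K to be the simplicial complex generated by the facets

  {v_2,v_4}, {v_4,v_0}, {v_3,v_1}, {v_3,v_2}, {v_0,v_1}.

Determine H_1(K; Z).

H_1 = Z.

K has 5 vertices, 5 edges.
rank ∂_1 = 4, rank ∂_2 = 0 ⇒ b_1 = 5 − 4 − 0 = 1. So H_1 ≅ Z.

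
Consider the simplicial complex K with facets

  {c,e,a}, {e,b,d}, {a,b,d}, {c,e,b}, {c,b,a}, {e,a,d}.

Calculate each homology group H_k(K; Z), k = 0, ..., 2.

H_0 = Z,  H_1 = 0,  H_2 = Z.

Order the vertices as a < b < c < d < e. Listing each simplex with vertices in this order, K has dimension 2 with simplices:

  0-simplices (5): a, b, c, d, e
  1-simplices (9): ab, ac, ad, ae, bc, bd, be, ce, de
  2-simplices (6): abc, abd, ace, ade, bce, bde

so the chain groups are C_0 ≅ Z^5, C_1 ≅ Z^9, C_2 ≅ Z^6.

The boundary map ∂_1: C_1 → C_0 is given by ∂[p,q] = [q] − [p]. For instance
  ∂ab = b − a.
This gives a 5×9 integer matrix of rank 4; reducing to Smith normal form yields diagonal entries (1,1,1,1).

∂_2: C_2 → C_1 sends each 2-simplex [p,q,r] to [q,r] − [p,r] + [p,q]. For instance
  ∂bde = de − be + bd,
  ∂ade = de − ae + ad.
This gives a 9×6 integer matrix of rank 5; reducing to Smith normal form yields diagonal entries (1,1,1,1,1).

Reading off H_k = ker ∂_k / im ∂_{k+1}:

  H_0: rank C_0 − rank ∂_1 = 5 − 4 = 1, and the invariant factors of ∂_1 are all 1, so H_0 ≅ Z.
  H_1: rank ker ∂_1 − rank ∂_2 = (9 − 4) − 5 = 0, and the invariant factors of ∂_2 are all 1, so H_1 ≅ 0.
  H_2: rank ker ∂_2 − rank ∂_3 = (6 − 5) − 0 = 1, and there is no ∂_3, so H_2 ≅ Z.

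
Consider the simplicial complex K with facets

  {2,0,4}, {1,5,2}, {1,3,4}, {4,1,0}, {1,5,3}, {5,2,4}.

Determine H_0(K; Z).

Fix the vertex order 0 < 1 < 2 < 3 < 4 < 5 and write every simplex with vertices in increasing order. Then dim K = 2 and the simplices of K are:

  0-simplices (6): [0], [1], [2], [3], [4], [5]
  1-simplices (12): [0,1], [0,2], [0,4], [1,2], [1,3], [1,4], [1,5], [2,4], [2,5], [3,4], [3,5], [4,5]
  2-simplices (6): [0,1,4], [0,2,4], [1,2,5], [1,3,4], [1,3,5], [2,4,5]

giving chain groups C_0 ≅ Z^6, C_1 ≅ Z^12, C_2 ≅ Z^6.

The boundary map ∂_1: C_1 → C_0 maps an edge to its endpoints' difference, ∂[p,q] = q − p.
The resulting 6×12 matrix has rank 5, and its Smith normal form has invariant factors (1,1,1,1,1).

∂_2: C_2 → C_1 acts by ∂[p,q,r] = [q,r] − [p,r] + [p,q]. For instance
  ∂[1,2,5] = [2,5] − [1,5] + [1,2],
  ∂[0,1,4] = [1,4] − [0,4] + [0,1].
The resulting 12×6 matrix has rank 6, and its Smith normal form has invariant factors (1,1,1,1,1,1).

From H_k ≅ ker(∂_k) / im(∂_{k+1}) we obtain:

  H_0: rank C_0 − rank ∂_1 = 6 − 5 = 1, and the invariant factors of ∂_1 are all 1, so H_0 = Z.

H_0 ≅ Z.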